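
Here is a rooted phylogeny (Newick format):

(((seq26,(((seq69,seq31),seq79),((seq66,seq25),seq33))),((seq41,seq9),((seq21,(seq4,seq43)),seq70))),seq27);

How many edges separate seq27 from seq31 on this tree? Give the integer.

7

The MRCA of seq27 and seq31 is the root of the tree.
From seq27 up to that node: 1 branch. From seq31 up to the same node: 6 branches. Total: 1 + 6 = 7.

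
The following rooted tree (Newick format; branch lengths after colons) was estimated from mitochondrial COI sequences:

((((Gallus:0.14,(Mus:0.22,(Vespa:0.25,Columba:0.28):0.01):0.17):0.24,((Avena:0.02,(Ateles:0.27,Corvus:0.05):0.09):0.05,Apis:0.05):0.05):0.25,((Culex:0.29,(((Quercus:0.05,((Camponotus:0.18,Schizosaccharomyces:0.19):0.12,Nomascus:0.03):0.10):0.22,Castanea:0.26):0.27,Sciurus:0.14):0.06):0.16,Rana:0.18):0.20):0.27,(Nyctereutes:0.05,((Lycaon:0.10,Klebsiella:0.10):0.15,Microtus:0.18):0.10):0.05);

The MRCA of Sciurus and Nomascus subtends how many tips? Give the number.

The MRCA of Sciurus and Nomascus is the node subtending (((Quercus,((Camponotus,Schizosaccharomyces),Nomascus)),Castanea),Sciurus).
That clade contains 6 terminal taxa: Camponotus, Castanea, Nomascus, Quercus, Schizosaccharomyces, Sciurus.

6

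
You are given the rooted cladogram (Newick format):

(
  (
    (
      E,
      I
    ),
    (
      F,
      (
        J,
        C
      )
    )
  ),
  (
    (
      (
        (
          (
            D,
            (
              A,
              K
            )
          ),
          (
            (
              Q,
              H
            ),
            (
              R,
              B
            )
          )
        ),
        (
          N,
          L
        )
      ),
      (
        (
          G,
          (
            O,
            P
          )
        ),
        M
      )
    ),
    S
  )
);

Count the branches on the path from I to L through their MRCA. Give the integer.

8

The MRCA of I and L is the root of the tree.
From I up to that node: 3 branches. From L up to the same node: 5 branches. Total: 3 + 5 = 8.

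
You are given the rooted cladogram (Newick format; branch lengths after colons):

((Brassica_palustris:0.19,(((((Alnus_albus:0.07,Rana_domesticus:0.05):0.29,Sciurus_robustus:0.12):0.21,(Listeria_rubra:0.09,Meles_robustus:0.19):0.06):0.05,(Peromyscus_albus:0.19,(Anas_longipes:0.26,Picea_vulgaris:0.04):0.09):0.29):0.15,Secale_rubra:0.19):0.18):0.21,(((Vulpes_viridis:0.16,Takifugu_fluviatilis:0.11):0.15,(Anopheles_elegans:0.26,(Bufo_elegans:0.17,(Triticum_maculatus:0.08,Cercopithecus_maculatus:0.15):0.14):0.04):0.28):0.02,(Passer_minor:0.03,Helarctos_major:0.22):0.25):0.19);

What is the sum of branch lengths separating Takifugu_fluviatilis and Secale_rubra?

1.05

The path runs Takifugu_fluviatilis → … → MRCA → … → Secale_rubra; the MRCA is the root of the tree.
Branch lengths along that path: 0.11 + 0.15 + 0.02 + 0.19 + 0.21 + 0.18 + 0.19 = 1.05.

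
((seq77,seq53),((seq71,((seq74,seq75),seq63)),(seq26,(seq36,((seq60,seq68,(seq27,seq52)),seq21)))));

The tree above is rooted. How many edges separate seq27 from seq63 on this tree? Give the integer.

9

The MRCA of seq27 and seq63 is the node subtending ((seq71,((seq74,seq75),seq63)),(seq26,(seq36,((seq60,seq68,(seq27,seq52)),seq21)))).
From seq27 up to that node: 6 branches. From seq63 up to the same node: 3 branches. Total: 6 + 3 = 9.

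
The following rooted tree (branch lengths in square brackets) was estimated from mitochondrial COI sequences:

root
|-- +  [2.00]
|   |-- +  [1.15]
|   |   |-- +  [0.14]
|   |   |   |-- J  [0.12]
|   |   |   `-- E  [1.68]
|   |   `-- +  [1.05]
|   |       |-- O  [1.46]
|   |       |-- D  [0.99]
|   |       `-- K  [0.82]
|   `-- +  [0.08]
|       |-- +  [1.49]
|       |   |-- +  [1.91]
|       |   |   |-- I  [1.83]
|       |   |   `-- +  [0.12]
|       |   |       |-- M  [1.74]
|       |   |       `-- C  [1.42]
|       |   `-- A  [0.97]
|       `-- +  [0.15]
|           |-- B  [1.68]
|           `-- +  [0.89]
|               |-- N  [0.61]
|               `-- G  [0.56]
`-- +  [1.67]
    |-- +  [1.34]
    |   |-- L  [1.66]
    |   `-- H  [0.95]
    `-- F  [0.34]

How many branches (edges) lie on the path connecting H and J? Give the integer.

The MRCA of H and J is the root of the tree.
From H up to that node: 3 branches. From J up to the same node: 4 branches. Total: 3 + 4 = 7.

7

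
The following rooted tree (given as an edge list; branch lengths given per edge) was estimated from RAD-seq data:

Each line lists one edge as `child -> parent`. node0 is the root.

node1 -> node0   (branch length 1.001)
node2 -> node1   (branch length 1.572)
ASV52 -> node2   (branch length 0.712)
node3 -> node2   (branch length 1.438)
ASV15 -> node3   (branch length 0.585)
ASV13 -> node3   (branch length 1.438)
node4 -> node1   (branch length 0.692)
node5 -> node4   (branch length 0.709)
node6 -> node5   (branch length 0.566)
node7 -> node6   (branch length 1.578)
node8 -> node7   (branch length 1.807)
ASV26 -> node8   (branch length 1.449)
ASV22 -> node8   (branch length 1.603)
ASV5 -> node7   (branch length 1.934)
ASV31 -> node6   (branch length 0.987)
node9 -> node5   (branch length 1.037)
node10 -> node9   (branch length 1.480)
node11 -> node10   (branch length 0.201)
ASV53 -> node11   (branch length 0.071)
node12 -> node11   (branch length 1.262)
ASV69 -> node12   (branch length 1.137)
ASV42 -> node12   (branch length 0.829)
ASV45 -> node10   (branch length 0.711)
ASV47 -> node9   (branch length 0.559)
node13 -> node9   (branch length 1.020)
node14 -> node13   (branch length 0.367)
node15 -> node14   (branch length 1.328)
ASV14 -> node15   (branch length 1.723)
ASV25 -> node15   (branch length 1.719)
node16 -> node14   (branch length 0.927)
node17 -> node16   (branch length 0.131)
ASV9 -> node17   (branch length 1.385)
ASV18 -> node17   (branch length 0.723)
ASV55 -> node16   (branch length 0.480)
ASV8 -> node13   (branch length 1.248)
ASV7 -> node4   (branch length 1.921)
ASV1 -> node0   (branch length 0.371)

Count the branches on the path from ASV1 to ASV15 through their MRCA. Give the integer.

5

The MRCA of ASV1 and ASV15 is the root of the tree.
From ASV1 up to that node: 1 branch. From ASV15 up to the same node: 4 branches. Total: 1 + 4 = 5.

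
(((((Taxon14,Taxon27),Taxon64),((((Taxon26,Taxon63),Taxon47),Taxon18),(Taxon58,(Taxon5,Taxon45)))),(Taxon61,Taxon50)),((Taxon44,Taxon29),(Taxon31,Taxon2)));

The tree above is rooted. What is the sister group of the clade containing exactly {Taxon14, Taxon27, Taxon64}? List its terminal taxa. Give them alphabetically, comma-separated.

Taxon18, Taxon26, Taxon45, Taxon47, Taxon5, Taxon58, Taxon63

The clade containing exactly {Taxon14, Taxon27, Taxon64} attaches to the tree at the node subtending (((Taxon14,Taxon27),Taxon64),((((Taxon26,Taxon63),Taxon47),Taxon18),(Taxon58,(Taxon5,Taxon45)))).
The other lineage descending from that same node — the sister group — is ((((Taxon26,Taxon63),Taxon47),Taxon18),(Taxon58,(Taxon5,Taxon45))); its 7 tips in alphabetical order are the answer.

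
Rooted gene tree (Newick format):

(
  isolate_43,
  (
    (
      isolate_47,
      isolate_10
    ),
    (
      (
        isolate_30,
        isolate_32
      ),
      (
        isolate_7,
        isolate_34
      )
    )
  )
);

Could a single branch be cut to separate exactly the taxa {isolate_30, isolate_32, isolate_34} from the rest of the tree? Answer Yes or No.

The MRCA of the listed taxa subtends ((isolate_30,isolate_32),(isolate_7,isolate_34)).
That clade also contains isolate_7, which is not in the proposed group, so the group is not monophyletic.

No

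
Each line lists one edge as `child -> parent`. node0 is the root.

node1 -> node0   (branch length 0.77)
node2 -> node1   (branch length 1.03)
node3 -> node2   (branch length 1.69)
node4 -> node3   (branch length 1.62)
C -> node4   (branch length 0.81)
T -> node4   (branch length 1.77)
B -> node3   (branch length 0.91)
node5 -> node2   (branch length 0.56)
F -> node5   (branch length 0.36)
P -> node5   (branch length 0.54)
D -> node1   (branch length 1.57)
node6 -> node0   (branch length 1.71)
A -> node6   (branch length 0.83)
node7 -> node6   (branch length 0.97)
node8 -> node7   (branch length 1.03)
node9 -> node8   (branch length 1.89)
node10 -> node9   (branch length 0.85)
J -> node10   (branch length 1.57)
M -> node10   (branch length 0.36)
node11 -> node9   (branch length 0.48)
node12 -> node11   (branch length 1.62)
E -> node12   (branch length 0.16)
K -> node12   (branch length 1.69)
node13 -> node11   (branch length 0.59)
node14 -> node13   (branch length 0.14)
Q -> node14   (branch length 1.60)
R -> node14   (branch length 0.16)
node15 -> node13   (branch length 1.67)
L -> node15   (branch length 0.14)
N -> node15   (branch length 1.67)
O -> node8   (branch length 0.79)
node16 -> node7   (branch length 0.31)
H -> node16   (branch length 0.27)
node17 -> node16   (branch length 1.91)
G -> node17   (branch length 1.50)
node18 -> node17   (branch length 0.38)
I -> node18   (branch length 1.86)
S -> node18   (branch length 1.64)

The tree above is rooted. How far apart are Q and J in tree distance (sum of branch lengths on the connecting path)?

The path runs Q → … → MRCA → … → J; the MRCA is the node subtending ((J,M),((E,K),((Q,R),(L,N)))).
Branch lengths along that path: 1.60 + 0.14 + 0.59 + 0.48 + 0.85 + 1.57 = 5.23.

5.23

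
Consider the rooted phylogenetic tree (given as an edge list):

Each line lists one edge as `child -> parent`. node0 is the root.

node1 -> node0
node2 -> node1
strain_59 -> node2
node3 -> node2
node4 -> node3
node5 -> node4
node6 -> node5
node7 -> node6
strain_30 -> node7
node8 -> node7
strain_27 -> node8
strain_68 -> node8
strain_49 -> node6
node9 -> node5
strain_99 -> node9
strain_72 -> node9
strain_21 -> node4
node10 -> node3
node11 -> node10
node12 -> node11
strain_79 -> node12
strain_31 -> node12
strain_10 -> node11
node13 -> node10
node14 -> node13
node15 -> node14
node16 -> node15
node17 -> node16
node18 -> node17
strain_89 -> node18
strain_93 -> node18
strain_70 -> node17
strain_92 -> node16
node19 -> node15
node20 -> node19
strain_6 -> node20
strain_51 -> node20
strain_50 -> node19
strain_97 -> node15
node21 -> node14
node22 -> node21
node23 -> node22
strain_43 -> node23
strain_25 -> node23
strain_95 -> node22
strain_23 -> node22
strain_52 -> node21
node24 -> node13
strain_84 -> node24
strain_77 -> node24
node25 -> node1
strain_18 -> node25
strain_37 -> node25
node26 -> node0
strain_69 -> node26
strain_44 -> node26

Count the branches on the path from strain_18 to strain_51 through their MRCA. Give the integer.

11

The MRCA of strain_18 and strain_51 is the node subtending ((strain_59,(((((strain_30,(strain_27,strain_68)),strain_49),(strain_99,strain_72)),strain_21),(((strain_79,strain_31),strain_10),((((((strain_89,strain_93),strain_70),strain_92),((strain_6,strain_51),strain_50),strain_97),(((strain_43,strain_25),strain_95,strain_23),strain_52)),(strain_84,strain_77))))),(strain_18,strain_37)).
From strain_18 up to that node: 2 branches. From strain_51 up to the same node: 9 branches. Total: 2 + 9 = 11.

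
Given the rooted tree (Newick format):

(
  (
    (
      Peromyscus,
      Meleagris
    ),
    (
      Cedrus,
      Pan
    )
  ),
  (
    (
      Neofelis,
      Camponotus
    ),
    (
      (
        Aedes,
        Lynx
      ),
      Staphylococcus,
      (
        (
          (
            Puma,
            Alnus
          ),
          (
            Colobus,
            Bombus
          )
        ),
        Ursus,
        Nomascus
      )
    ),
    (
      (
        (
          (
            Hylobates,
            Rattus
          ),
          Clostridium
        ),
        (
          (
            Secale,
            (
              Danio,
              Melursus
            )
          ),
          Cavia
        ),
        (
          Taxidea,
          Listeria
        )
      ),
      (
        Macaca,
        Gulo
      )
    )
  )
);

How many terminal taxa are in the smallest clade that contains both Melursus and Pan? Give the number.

26

The MRCA of Melursus and Pan is the root, so the clade is the entire tree.
That clade contains 26 terminal taxa: Aedes, Alnus, Bombus, Camponotus, Cavia, Cedrus, Clostridium, Colobus, Danio, Gulo, Hylobates, Listeria, Lynx, Macaca, Meleagris, Melursus, Neofelis, Nomascus, Pan, Peromyscus, Puma, Rattus, Secale, Staphylococcus, Taxidea, Ursus.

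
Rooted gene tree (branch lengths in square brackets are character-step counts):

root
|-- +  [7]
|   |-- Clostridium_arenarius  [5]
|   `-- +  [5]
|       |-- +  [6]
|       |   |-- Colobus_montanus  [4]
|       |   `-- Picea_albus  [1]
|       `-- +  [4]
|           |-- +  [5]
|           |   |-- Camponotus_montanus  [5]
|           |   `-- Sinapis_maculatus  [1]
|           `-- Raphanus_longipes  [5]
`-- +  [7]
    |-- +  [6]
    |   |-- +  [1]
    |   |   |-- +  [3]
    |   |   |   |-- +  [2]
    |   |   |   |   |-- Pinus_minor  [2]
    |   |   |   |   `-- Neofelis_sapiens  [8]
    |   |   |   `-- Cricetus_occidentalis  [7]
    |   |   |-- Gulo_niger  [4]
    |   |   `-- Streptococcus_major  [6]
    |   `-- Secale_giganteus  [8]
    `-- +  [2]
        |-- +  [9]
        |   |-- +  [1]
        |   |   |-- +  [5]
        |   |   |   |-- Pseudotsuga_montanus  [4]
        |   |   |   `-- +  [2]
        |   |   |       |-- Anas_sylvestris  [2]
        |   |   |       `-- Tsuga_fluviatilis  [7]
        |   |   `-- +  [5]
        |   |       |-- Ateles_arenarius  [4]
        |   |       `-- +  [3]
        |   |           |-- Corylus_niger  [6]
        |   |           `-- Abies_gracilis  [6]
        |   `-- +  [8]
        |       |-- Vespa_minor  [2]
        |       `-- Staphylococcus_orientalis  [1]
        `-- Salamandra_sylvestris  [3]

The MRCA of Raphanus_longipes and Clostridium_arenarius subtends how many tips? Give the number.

The MRCA of Raphanus_longipes and Clostridium_arenarius is the node subtending (Clostridium_arenarius,((Colobus_montanus,Picea_albus),((Camponotus_montanus,Sinapis_maculatus),Raphanus_longipes))).
That clade contains 6 terminal taxa: Camponotus_montanus, Clostridium_arenarius, Colobus_montanus, Picea_albus, Raphanus_longipes, Sinapis_maculatus.

6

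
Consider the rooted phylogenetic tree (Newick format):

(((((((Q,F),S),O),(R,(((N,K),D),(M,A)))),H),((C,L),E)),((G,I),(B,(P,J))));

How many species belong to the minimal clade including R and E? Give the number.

The MRCA of R and E is the node subtending ((((((Q,F),S),O),(R,(((N,K),D),(M,A)))),H),((C,L),E)).
That clade contains 14 terminal taxa: A, C, D, E, F, H, K, L, M, N, O, Q, R, S.

14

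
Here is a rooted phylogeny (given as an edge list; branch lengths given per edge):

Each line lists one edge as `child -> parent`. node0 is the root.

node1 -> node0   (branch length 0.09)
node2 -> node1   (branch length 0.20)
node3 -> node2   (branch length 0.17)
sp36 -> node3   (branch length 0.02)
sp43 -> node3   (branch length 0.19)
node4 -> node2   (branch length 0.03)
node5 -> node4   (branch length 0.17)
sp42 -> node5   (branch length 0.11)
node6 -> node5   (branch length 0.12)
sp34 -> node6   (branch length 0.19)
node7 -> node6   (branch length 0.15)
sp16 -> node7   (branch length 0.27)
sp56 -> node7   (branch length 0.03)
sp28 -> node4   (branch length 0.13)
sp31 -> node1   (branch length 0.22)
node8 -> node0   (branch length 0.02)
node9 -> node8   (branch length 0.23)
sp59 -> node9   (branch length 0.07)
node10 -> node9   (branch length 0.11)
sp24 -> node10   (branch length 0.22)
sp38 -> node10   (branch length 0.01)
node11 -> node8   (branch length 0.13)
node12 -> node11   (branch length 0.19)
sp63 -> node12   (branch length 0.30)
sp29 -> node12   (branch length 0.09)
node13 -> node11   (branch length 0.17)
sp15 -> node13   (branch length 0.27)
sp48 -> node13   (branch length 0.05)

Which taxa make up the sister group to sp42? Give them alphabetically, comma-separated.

sp42 attaches to the tree at the node subtending (sp42,(sp34,(sp16,sp56))).
The other lineage descending from that same node — the sister group — is (sp34,(sp16,sp56)); its 3 tips in alphabetical order are the answer.

sp16, sp34, sp56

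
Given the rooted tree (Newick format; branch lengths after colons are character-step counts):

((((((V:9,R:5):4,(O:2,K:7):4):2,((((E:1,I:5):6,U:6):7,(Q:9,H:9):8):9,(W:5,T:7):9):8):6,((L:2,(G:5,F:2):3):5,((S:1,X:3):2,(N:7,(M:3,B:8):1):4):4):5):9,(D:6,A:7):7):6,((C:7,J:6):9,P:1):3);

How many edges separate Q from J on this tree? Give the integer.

10

The MRCA of Q and J is the root of the tree.
From Q up to that node: 7 branches. From J up to the same node: 3 branches. Total: 7 + 3 = 10.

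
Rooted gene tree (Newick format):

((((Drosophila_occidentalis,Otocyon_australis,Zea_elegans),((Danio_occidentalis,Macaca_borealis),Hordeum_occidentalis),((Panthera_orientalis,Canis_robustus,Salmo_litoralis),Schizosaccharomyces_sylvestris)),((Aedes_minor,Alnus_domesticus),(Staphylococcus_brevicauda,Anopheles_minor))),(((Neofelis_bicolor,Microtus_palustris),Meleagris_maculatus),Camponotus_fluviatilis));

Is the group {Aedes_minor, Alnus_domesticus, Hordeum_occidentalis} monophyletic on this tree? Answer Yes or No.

No

The MRCA of the listed taxa subtends (((Drosophila_occidentalis,Otocyon_australis,Zea_elegans),((Danio_occidentalis,Macaca_borealis),Hordeum_occidentalis),((Panthera_orientalis,Canis_robustus,Salmo_litoralis),Schizosaccharomyces_sylvestris)),((Aedes_minor,Alnus_domesticus),(Staphylococcus_brevicauda,Anopheles_minor))).
That clade also contains Anopheles_minor, Canis_robustus, Danio_occidentalis, Drosophila_occidentalis, Macaca_borealis, Otocyon_australis, Panthera_orientalis, Salmo_litoralis, Schizosaccharomyces_sylvestris, Staphylococcus_brevicauda, Zea_elegans, which are not in the proposed group, so the group is not monophyletic.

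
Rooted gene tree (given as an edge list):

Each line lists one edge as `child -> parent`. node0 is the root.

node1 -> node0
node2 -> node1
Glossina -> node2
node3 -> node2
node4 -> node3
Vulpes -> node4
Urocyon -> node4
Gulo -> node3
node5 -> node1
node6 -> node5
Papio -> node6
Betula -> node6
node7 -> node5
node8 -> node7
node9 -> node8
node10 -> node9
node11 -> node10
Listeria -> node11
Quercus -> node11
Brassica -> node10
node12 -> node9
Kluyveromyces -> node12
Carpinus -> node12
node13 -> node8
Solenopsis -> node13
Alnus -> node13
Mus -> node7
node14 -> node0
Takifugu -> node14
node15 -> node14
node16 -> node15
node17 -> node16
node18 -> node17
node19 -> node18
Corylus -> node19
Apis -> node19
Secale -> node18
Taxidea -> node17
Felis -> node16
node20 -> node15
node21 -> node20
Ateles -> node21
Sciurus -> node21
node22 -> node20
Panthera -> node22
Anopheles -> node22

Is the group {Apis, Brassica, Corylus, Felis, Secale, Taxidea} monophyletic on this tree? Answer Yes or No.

No

The MRCA of the listed taxa is the root, so the smallest clade containing them is the whole tree.
That clade also contains Alnus, Anopheles, Ateles, Betula, Carpinus, Glossina, Gulo, Kluyveromyces, Listeria, Mus, Panthera, Papio, Quercus, Sciurus, Solenopsis, Takifugu, Urocyon, Vulpes, which are not in the proposed group, so the group is not monophyletic.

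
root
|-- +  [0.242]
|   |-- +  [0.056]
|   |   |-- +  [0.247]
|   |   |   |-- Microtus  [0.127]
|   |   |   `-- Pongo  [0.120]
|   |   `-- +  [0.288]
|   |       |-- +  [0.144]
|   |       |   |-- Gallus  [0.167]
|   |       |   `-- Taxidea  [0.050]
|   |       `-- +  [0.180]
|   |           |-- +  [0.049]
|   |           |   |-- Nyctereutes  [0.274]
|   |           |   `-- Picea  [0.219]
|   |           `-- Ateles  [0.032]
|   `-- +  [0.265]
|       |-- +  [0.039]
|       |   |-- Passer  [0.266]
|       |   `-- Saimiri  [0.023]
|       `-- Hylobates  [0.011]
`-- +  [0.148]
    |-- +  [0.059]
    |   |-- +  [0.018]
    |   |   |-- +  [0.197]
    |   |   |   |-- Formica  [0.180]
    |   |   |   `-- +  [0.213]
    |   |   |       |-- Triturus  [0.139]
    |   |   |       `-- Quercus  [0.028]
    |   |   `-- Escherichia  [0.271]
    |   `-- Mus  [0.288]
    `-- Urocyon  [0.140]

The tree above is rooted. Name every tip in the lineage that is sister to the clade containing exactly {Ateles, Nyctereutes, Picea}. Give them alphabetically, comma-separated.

Gallus, Taxidea

The clade containing exactly {Ateles, Nyctereutes, Picea} attaches to the tree at the node subtending ((Gallus,Taxidea),((Nyctereutes,Picea),Ateles)).
The other lineage descending from that same node — the sister group — is (Gallus,Taxidea); its 2 tips in alphabetical order are the answer.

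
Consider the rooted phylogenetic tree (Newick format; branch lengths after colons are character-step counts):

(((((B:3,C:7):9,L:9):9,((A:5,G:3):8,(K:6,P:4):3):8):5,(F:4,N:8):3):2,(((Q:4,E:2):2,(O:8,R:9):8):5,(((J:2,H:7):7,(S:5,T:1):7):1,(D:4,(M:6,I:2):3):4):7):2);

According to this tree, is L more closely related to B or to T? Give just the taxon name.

B

The MRCA of L and B subtends ((B,C),L) (3 taxa).
The MRCA of L and T is the root, subtending the entire tree (20 taxa).
The first is nested inside the second, so L shares a more recent common ancestor with B.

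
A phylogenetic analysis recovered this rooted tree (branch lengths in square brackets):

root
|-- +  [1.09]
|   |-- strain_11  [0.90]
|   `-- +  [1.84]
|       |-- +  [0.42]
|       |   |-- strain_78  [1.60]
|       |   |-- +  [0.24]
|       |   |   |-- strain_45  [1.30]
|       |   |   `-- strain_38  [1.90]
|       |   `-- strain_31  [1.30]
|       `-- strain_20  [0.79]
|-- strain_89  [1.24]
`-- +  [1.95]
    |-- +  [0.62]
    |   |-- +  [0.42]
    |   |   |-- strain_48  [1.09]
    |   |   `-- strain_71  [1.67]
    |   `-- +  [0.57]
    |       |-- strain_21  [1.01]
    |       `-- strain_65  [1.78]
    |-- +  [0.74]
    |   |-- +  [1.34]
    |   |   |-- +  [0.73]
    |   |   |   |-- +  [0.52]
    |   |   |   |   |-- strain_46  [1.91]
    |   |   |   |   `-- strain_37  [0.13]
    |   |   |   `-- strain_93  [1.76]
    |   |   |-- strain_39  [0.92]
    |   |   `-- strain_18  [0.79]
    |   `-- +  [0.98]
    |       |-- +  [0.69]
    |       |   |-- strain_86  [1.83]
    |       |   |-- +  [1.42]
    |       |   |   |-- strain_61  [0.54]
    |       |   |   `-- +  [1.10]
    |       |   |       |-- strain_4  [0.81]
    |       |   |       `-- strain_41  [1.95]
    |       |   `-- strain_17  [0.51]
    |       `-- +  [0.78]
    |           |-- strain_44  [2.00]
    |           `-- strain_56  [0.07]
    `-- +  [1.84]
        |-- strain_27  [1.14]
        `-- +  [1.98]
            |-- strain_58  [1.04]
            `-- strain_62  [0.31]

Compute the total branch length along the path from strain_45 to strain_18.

9.71

The path runs strain_45 → … → MRCA → … → strain_18; the MRCA is the root of the tree.
Branch lengths along that path: 1.30 + 0.24 + 0.42 + 1.84 + 1.09 + 1.95 + 0.74 + 1.34 + 0.79 = 9.71.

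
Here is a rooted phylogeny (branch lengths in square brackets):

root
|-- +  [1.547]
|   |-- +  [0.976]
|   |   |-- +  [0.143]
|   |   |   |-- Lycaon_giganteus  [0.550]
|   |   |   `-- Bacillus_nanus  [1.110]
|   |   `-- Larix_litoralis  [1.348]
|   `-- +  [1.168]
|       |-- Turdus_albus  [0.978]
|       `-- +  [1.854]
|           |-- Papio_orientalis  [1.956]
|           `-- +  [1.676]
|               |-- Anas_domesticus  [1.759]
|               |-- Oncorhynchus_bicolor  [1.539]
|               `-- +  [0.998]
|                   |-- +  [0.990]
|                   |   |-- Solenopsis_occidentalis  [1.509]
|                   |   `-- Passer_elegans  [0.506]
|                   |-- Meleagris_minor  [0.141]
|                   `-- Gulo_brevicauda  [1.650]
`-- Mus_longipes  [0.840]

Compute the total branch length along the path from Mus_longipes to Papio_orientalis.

The path runs Mus_longipes → … → MRCA → … → Papio_orientalis; the MRCA is the root of the tree.
Branch lengths along that path: 0.840 + 1.547 + 1.168 + 1.854 + 1.956 = 7.365.

7.365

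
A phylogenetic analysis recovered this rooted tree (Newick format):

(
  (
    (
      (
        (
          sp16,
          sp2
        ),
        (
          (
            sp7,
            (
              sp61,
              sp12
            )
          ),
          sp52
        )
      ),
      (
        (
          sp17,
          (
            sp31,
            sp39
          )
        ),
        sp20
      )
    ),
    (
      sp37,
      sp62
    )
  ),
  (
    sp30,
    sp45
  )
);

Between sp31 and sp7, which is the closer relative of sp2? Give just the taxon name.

The MRCA of sp2 and sp7 subtends ((sp16,sp2),((sp7,(sp61,sp12)),sp52)) (6 taxa).
The MRCA of sp2 and sp31 subtends (((sp16,sp2),((sp7,(sp61,sp12)),sp52)),((sp17,(sp31,sp39)),sp20)) (10 taxa).
The first is nested inside the second, so sp2 shares a more recent common ancestor with sp7.

sp7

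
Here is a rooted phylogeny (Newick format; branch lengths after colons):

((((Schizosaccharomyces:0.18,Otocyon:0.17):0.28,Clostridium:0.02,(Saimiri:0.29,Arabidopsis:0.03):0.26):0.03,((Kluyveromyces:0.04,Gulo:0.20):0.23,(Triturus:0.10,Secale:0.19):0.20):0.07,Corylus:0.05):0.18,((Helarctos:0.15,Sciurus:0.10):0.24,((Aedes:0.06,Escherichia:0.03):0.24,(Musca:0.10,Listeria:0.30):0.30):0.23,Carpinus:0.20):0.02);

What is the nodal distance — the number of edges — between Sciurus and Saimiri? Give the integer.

The MRCA of Sciurus and Saimiri is the root of the tree.
From Sciurus up to that node: 3 branches. From Saimiri up to the same node: 4 branches. Total: 3 + 4 = 7.

7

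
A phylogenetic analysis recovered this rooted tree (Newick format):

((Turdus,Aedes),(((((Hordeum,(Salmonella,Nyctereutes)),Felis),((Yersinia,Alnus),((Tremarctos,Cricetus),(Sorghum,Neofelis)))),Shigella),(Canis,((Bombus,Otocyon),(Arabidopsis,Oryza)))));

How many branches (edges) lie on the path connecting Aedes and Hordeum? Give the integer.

The MRCA of Aedes and Hordeum is the root of the tree.
From Aedes up to that node: 2 branches. From Hordeum up to the same node: 6 branches. Total: 2 + 6 = 8.

8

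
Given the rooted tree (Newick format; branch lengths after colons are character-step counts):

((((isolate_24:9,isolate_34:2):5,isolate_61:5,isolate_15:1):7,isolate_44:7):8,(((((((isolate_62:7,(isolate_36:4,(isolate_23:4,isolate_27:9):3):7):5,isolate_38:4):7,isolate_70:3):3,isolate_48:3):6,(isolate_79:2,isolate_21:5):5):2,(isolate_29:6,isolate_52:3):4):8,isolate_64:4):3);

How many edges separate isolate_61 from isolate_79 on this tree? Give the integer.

The MRCA of isolate_61 and isolate_79 is the root of the tree.
From isolate_61 up to that node: 3 branches. From isolate_79 up to the same node: 5 branches. Total: 3 + 5 = 8.

8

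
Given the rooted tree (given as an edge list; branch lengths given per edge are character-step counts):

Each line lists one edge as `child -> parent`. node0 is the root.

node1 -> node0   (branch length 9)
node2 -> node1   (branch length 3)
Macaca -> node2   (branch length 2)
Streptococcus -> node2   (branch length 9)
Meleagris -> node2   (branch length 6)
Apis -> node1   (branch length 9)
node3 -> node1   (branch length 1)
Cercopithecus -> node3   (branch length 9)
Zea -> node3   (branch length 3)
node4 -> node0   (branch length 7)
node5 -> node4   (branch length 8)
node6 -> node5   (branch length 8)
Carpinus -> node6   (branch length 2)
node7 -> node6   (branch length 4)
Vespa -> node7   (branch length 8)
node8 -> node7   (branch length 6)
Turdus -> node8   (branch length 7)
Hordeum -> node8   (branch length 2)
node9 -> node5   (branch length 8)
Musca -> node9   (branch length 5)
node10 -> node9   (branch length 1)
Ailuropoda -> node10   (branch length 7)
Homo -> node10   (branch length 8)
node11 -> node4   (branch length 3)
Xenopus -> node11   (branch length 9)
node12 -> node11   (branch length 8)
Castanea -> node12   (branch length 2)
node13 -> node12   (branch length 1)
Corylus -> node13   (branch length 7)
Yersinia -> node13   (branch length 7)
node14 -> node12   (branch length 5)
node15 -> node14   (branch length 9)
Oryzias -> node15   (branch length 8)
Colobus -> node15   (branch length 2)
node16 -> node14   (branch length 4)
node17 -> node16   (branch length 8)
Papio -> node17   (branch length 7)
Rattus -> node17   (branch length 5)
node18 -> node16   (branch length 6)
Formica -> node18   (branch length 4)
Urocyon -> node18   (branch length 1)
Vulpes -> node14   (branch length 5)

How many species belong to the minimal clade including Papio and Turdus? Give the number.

18

The MRCA of Papio and Turdus is the node subtending (((Carpinus,(Vespa,(Turdus,Hordeum))),(Musca,(Ailuropoda,Homo))),(Xenopus,(Castanea,(Corylus,Yersinia),((Oryzias,Colobus),((Papio,Rattus),(Formica,Urocyon)),Vulpes)))).
That clade contains 18 terminal taxa: Ailuropoda, Carpinus, Castanea, Colobus, Corylus, Formica, Homo, Hordeum, Musca, Oryzias, Papio, Rattus, Turdus, Urocyon, Vespa, Vulpes, Xenopus, Yersinia.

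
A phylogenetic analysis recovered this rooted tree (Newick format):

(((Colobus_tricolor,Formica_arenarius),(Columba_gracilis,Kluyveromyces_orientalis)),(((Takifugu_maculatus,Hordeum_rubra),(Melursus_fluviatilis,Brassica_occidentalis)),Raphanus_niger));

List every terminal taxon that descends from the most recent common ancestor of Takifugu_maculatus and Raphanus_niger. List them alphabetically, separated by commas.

Brassica_occidentalis, Hordeum_rubra, Melursus_fluviatilis, Raphanus_niger, Takifugu_maculatus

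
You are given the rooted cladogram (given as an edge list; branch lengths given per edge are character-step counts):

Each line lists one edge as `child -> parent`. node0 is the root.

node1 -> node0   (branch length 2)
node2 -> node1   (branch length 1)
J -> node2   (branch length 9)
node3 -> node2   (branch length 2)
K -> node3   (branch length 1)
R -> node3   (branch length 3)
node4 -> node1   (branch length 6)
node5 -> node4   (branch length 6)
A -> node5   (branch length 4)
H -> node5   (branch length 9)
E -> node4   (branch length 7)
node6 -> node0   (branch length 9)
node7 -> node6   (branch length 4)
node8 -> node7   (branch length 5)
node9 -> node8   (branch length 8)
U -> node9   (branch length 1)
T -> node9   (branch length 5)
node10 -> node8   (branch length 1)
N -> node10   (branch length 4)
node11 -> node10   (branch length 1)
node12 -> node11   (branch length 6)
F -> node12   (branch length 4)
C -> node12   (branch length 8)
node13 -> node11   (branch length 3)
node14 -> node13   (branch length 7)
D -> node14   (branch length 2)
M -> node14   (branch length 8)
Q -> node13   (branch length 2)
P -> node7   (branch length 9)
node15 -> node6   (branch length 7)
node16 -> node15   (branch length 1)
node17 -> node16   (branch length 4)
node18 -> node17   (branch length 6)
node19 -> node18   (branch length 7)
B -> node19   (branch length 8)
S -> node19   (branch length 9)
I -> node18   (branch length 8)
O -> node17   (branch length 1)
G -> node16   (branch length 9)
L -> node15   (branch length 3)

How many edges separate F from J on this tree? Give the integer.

The MRCA of F and J is the root of the tree.
From F up to that node: 7 branches. From J up to the same node: 3 branches. Total: 7 + 3 = 10.

10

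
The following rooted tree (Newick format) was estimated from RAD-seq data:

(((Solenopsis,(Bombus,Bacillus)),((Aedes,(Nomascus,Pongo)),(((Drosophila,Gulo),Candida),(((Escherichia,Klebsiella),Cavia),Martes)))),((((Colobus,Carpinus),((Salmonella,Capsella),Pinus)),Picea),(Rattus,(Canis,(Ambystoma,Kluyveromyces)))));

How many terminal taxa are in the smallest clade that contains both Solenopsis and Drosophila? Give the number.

The MRCA of Solenopsis and Drosophila is the node subtending ((Solenopsis,(Bombus,Bacillus)),((Aedes,(Nomascus,Pongo)),(((Drosophila,Gulo),Candida),(((Escherichia,Klebsiella),Cavia),Martes)))).
That clade contains 13 terminal taxa: Aedes, Bacillus, Bombus, Candida, Cavia, Drosophila, Escherichia, Gulo, Klebsiella, Martes, Nomascus, Pongo, Solenopsis.

13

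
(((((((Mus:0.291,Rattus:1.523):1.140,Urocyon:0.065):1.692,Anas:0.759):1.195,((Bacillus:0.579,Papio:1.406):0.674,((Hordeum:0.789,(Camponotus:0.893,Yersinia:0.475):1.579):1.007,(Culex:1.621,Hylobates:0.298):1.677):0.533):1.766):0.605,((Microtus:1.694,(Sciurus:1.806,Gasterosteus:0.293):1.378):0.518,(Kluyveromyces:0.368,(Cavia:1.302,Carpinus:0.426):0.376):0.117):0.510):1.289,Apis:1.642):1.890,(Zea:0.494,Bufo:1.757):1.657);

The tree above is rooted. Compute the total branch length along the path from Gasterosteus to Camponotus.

9.082

The path runs Gasterosteus → … → MRCA → … → Camponotus; the MRCA is the node subtending (((((Mus,Rattus),Urocyon),Anas),((Bacillus,Papio),((Hordeum,(Camponotus,Yersinia)),(Culex,Hylobates)))),((Microtus,(Sciurus,Gasterosteus)),(Kluyveromyces,(Cavia,Carpinus)))).
Branch lengths along that path: 0.293 + 1.378 + 0.518 + 0.510 + 0.605 + 1.766 + 0.533 + 1.007 + 1.579 + 0.893 = 9.082.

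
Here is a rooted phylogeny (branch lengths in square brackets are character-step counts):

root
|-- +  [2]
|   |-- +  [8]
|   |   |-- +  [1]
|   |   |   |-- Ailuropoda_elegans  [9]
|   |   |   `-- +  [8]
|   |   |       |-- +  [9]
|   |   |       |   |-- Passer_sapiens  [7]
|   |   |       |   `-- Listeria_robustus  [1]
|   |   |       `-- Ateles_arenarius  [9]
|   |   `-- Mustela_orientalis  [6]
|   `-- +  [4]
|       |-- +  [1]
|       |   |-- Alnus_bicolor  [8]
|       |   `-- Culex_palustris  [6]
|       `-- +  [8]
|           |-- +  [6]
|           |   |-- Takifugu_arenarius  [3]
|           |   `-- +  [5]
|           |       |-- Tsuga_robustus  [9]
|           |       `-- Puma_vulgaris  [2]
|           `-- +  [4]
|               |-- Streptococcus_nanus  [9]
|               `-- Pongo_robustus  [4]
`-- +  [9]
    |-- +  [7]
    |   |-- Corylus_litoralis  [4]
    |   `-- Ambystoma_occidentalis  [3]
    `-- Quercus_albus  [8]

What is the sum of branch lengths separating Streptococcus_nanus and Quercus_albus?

44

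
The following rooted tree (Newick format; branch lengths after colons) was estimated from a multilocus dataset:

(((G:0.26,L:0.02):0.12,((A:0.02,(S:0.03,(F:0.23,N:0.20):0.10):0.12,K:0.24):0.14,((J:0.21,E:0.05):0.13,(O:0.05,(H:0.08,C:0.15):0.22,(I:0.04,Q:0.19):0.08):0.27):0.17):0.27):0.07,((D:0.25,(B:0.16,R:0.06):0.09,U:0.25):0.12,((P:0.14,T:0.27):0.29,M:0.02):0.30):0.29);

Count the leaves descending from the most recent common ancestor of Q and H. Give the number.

5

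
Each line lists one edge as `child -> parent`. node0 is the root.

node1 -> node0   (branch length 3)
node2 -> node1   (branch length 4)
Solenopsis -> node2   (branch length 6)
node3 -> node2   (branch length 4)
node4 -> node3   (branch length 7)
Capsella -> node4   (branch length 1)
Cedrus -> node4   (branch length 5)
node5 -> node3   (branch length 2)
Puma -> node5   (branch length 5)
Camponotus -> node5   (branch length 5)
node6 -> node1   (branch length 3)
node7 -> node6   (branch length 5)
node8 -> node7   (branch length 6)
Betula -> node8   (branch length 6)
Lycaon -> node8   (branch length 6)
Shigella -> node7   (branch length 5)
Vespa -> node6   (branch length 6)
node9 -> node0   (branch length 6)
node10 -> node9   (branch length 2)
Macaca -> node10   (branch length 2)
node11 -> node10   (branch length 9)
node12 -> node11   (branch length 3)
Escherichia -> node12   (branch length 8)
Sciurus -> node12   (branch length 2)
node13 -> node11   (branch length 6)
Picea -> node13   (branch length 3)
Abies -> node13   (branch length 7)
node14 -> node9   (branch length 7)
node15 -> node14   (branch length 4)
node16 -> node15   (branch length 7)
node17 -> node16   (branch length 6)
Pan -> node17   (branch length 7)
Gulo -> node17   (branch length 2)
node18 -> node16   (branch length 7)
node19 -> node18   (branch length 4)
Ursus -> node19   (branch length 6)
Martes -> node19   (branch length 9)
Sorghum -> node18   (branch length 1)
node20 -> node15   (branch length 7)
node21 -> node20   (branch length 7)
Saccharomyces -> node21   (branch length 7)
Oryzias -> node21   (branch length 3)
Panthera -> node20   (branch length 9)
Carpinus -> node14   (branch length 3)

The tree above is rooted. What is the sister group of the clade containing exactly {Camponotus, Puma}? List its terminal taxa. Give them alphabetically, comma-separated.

The clade containing exactly {Camponotus, Puma} attaches to the tree at the node subtending ((Capsella,Cedrus),(Puma,Camponotus)).
The other lineage descending from that same node — the sister group — is (Capsella,Cedrus); its 2 tips in alphabetical order are the answer.

Capsella, Cedrus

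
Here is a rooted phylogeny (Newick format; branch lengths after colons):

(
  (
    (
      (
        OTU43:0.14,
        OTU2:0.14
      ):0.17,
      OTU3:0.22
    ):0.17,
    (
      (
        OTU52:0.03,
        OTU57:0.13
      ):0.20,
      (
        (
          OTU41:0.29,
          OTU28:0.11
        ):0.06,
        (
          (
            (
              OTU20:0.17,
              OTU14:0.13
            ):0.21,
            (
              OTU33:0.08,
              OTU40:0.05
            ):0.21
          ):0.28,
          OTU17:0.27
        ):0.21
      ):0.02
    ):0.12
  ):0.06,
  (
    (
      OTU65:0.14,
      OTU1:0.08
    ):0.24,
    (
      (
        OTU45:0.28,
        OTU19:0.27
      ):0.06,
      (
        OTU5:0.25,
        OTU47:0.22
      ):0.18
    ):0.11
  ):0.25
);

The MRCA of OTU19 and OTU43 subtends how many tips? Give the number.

18

The MRCA of OTU19 and OTU43 is the root, so the clade is the entire tree.
That clade contains 18 terminal taxa: OTU1, OTU14, OTU17, OTU19, OTU2, OTU20, OTU28, OTU3, OTU33, OTU40, OTU41, OTU43, OTU45, OTU47, OTU5, OTU52, OTU57, OTU65.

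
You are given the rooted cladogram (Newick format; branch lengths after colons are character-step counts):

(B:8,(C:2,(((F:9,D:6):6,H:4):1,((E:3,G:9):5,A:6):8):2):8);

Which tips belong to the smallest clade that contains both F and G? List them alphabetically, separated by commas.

Tracing F: it sits inside (F,D).
Tracing G: it sits inside (E,G).
The smallest clade enclosing both is (((F,D),H),((E,G),A)); the answer is its 6 terminal taxa in alphabetical order.

A, D, E, F, G, H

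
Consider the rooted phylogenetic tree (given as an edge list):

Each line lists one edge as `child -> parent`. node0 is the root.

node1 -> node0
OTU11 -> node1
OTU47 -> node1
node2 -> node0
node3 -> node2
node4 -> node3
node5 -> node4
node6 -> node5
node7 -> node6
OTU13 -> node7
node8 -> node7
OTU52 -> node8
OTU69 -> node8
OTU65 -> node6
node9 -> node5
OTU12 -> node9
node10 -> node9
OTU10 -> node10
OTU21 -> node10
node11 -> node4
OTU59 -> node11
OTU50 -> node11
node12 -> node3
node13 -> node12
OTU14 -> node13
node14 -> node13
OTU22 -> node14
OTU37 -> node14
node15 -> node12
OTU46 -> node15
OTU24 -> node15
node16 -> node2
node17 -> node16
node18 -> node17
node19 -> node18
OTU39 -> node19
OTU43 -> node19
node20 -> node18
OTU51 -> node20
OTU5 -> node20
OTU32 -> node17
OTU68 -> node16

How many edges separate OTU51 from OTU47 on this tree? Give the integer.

The MRCA of OTU51 and OTU47 is the root of the tree.
From OTU51 up to that node: 6 branches. From OTU47 up to the same node: 2 branches. Total: 6 + 2 = 8.

8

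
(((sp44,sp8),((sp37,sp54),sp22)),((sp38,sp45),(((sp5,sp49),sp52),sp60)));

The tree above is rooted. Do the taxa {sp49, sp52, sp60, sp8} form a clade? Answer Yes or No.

No

The MRCA of the listed taxa is the root, so the smallest clade containing them is the whole tree.
That clade also contains sp22, sp37, sp38, sp44, sp45, sp5, sp54, which are not in the proposed group, so the group is not monophyletic.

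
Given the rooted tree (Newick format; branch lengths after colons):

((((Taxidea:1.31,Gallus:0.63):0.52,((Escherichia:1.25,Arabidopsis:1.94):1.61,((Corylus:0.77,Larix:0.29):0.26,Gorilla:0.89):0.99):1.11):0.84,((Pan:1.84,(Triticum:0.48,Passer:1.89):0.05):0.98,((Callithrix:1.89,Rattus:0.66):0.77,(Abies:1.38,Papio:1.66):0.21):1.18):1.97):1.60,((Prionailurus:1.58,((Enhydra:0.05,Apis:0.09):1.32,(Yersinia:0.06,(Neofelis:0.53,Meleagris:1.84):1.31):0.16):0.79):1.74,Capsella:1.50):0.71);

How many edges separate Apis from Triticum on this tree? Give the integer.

10

The MRCA of Apis and Triticum is the root of the tree.
From Apis up to that node: 5 branches. From Triticum up to the same node: 5 branches. Total: 5 + 5 = 10.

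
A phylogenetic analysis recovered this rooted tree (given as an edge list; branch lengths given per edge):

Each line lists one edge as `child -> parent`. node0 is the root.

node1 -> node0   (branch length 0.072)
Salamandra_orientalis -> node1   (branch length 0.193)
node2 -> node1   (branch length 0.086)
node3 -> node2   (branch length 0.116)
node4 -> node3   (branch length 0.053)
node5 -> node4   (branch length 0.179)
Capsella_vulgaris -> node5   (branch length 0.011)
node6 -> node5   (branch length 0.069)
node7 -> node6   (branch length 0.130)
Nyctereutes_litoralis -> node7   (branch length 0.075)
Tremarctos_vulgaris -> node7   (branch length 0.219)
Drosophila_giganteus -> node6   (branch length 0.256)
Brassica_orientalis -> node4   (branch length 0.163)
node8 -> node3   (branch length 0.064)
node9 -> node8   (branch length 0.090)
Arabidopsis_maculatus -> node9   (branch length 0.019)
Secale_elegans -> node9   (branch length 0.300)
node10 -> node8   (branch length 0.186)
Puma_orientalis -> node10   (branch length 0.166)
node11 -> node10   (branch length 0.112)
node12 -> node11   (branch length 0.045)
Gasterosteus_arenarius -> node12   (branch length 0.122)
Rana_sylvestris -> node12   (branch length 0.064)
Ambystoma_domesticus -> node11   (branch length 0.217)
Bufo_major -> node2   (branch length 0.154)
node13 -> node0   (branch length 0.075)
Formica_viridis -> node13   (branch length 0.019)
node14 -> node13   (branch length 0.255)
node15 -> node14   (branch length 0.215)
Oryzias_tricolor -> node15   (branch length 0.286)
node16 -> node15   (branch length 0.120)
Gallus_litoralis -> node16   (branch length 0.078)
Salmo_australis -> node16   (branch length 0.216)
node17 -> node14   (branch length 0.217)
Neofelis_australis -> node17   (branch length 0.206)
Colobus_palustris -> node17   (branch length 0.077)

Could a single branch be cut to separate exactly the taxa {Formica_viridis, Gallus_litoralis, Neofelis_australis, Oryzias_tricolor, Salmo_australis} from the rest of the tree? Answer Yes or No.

No

The MRCA of the listed taxa subtends (Formica_viridis,((Oryzias_tricolor,(Gallus_litoralis,Salmo_australis)),(Neofelis_australis,Colobus_palustris))).
That clade also contains Colobus_palustris, which is not in the proposed group, so the group is not monophyletic.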